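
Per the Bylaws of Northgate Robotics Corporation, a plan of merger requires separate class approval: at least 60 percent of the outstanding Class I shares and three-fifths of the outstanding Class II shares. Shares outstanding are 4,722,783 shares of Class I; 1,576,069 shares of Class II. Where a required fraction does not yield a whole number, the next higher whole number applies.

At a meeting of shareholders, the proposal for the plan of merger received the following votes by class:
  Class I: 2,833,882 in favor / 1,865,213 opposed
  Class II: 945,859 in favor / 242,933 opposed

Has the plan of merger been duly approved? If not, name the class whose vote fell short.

Approved — every class gave the required vote.

Class I: 3/5 of 4722783 = 2833669.80, rounded up to 2833670; 2,833,670 required, 2,833,882 in favor — approved.
Class II: 3/5 of 1576069 = 945641.40, rounded up to 945642; 945,642 required, 945,859 in favor — approved.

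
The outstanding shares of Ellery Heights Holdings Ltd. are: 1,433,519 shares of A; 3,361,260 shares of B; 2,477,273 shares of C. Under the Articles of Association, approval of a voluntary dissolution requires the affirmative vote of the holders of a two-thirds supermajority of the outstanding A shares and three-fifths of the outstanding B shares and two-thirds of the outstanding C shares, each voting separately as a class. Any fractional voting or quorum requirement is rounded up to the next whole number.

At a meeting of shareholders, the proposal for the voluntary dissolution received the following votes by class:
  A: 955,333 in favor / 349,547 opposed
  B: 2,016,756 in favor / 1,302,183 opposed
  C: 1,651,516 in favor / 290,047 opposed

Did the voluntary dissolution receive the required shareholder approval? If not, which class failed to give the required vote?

Not approved — the A shares did not give the required vote.

A: 2/3 of 1433519 = 955679.33, rounded up to 955680; 955,680 required, 955,333 in favor — not approved.
B: 3/5 of 3361260 = 2016756; 2,016,756 required, 2,016,756 in favor — approved.
C: 2/3 of 2477273 = 1651515.33, rounded up to 1651516; 1,651,516 required, 1,651,516 in favor — approved.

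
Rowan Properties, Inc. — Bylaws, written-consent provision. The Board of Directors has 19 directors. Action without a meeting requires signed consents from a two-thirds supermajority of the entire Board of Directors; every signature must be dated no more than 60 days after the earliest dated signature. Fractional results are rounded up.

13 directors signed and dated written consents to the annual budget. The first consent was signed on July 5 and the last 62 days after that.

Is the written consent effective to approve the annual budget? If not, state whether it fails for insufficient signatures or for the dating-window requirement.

Not effective — dating-window requirement not satisfied.

Signatures required: a two-thirds supermajority of 19 — 2/3 of 19 = 12.67, rounded up to 13, so 13 needed; 13 signed. Sufficient.
Dating window: the latest signature is 62 days after the earliest; the limit is 60 days. Outside the window.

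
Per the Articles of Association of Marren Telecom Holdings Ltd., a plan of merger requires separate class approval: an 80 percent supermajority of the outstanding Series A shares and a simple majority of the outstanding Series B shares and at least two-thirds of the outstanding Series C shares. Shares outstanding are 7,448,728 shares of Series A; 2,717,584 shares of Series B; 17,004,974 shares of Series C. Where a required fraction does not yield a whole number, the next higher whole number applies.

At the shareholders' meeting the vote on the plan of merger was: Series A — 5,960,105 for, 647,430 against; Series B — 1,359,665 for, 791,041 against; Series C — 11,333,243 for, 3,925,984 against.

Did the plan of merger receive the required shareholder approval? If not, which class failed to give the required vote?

Series A: 4/5 of 7448728 = 5958982.40, rounded up to 5958983; 5,958,983 required, 5,960,105 in favor — approved.
Series B: a majority of 2717584 is 1358793; 1,358,793 required, 1,359,665 in favor — approved.
Series C: 2/3 of 17004974 = 11336649.33, rounded up to 11336650; 11,336,650 required, 11,333,243 in favor — not approved.

Not approved — the Series C shares did not give the required vote.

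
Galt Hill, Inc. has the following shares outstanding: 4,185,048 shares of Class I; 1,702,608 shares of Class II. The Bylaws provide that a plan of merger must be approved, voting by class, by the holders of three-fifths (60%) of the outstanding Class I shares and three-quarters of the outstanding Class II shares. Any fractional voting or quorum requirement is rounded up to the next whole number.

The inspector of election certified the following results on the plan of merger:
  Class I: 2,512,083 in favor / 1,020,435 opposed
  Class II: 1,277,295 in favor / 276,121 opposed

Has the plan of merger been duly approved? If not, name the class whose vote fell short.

Approved — every class gave the required vote.

Class I: 3/5 of 4185048 = 2511028.80, rounded up to 2511029; 2,511,029 required, 2,512,083 in favor — approved.
Class II: 3/4 of 1702608 = 1276956; 1,276,956 required, 1,277,295 in favor — approved.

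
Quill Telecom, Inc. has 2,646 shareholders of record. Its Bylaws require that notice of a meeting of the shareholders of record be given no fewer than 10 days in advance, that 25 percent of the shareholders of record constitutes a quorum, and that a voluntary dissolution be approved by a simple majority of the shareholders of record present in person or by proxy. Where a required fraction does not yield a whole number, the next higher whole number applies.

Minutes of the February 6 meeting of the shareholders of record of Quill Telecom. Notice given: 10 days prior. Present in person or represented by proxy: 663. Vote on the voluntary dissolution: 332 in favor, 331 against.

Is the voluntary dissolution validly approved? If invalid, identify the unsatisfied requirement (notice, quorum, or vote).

Notice: 10 days given; 10 required. Satisfied.
Quorum: 25% of 2,646 = 661.50, rounded up to 662; 663 present. Satisfied.
Vote: requires a majority of those present (663); a majority of 663 is 332, so 332 needed; 332 in favor. Satisfied.

Valid — all requirements satisfied.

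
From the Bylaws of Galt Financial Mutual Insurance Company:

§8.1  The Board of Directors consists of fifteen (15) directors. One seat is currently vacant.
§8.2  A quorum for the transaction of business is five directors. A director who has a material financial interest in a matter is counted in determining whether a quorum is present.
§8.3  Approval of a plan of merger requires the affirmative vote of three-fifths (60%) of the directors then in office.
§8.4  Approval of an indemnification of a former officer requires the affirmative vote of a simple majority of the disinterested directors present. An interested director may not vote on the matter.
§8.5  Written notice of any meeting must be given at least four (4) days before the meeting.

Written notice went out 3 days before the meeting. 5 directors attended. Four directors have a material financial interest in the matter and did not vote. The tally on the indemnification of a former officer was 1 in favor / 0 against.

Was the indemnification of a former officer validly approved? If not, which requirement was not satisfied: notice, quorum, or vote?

Notice: 3 days given; 4 required (3 < 4). Not satisfied.
Quorum: 5 present (interested directors count toward quorum); quorum is 5. Satisfied.
Vote: the indemnification of a former officer requires a majority of the disinterested directors present (5 − 4 = 1). A majority of 1 is 1, so 1 affirmative vote is needed; 1 voted in favor. Satisfied.

Invalid — notice requirement not satisfied.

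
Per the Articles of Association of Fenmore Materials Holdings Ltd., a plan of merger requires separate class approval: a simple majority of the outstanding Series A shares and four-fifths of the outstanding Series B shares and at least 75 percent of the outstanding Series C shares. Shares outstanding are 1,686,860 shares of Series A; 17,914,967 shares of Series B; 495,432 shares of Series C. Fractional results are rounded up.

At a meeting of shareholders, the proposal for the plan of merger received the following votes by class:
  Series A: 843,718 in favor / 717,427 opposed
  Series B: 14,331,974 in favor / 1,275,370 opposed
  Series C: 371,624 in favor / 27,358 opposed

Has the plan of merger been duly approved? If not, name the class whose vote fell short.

Series A: a majority of 1686860 is 843431; 843,431 required, 843,718 in favor — approved.
Series B: 4/5 of 17914967 = 14331973.60, rounded up to 14331974; 14,331,974 required, 14,331,974 in favor — approved.
Series C: 3/4 of 495432 = 371574; 371,574 required, 371,624 in favor — approved.

Approved — every class gave the required vote.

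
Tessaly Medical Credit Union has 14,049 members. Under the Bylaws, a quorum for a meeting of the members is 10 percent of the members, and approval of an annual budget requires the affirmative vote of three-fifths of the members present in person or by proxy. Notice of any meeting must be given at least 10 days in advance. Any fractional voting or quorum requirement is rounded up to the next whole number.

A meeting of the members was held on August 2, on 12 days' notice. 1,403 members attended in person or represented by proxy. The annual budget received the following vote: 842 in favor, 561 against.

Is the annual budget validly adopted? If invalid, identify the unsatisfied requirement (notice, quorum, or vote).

Invalid — quorum requirement not satisfied.

Notice: 12 days given; 10 required. Satisfied.
Quorum: 10% of 14,049 = 1,404.90, rounded up to 1,405; 1,403 present. Not satisfied.
Vote: requires three-fifths of those present (1,403); 3/5 of 1403 = 841.80, rounded up to 842, so 842 needed; 842 in favor. Satisfied.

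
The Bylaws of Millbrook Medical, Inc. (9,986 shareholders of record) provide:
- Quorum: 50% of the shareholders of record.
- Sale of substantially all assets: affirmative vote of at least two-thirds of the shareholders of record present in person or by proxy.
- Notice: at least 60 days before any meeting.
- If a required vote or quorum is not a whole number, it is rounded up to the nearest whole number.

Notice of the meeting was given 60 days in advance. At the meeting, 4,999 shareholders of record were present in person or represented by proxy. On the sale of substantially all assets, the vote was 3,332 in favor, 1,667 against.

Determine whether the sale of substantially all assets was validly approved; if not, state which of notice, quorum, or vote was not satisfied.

Invalid — vote requirement not satisfied.

Notice: 60 days given; 60 required. Satisfied.
Quorum: 50% of 9,986 = 4,993; 4,999 present. Satisfied.
Vote: requires two-thirds of those present (4,999); 2/3 of 4999 = 3332.67, rounded up to 3333, so 3,333 needed; 3,332 in favor. Not satisfied.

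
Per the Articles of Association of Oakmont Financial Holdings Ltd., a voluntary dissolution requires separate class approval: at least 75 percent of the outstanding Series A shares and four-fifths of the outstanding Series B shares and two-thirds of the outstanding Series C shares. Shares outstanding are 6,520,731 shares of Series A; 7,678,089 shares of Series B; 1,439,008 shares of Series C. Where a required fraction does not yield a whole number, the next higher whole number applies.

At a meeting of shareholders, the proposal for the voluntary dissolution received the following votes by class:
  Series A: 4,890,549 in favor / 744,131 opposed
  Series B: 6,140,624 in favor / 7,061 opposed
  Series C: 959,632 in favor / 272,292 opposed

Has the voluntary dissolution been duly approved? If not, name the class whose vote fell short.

Series A: 3/4 of 6520731 = 4890548.25, rounded up to 4890549; 4,890,549 required, 4,890,549 in favor — approved.
Series B: 4/5 of 7678089 = 6142471.20, rounded up to 6142472; 6,142,472 required, 6,140,624 in favor — not approved.
Series C: 2/3 of 1439008 = 959338.67, rounded up to 959339; 959,339 required, 959,632 in favor — approved.

Not approved — the Series B shares did not give the required vote.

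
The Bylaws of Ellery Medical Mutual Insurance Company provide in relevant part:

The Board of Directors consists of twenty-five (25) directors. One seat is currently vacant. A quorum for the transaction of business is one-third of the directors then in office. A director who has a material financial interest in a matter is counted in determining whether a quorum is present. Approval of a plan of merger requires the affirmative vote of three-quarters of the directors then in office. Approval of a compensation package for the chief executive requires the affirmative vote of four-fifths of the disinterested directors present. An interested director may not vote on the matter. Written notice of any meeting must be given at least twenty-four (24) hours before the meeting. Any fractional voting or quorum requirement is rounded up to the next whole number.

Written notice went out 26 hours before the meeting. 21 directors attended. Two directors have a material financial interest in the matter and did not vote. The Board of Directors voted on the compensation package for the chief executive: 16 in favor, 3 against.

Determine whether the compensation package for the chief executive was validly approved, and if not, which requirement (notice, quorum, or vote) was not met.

Valid — all requirements satisfied.

Notice: 26 hours given; 24 required (26 ≥ 24). Satisfied.
Quorum: 21 present (interested directors count toward quorum); quorum is 8. Satisfied.
Vote: the compensation package for the chief executive requires four-fifths of the disinterested directors present (21 − 2 = 19). 4/5 of 19 = 15.20, rounded up to 16, so 16 affirmative votes are needed; 16 voted in favor. Satisfied.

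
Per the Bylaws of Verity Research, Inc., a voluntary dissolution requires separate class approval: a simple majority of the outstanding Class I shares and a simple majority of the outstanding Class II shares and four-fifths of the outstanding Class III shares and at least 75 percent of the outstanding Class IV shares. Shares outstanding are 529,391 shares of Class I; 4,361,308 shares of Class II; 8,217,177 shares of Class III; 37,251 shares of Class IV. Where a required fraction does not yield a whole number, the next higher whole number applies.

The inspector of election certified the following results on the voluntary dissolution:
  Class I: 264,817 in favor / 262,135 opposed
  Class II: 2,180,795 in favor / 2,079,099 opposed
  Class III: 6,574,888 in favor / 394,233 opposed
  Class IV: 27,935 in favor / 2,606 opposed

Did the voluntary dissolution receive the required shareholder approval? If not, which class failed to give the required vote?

Class I: a majority of 529391 is 264696; 264,696 required, 264,817 in favor — approved.
Class II: a majority of 4361308 is 2180655; 2,180,655 required, 2,180,795 in favor — approved.
Class III: 4/5 of 8217177 = 6573741.60, rounded up to 6573742; 6,573,742 required, 6,574,888 in favor — approved.
Class IV: 3/4 of 37251 = 27938.25, rounded up to 27939; 27,939 required, 27,935 in favor — not approved.

Not approved — the Class IV shares did not give the required vote.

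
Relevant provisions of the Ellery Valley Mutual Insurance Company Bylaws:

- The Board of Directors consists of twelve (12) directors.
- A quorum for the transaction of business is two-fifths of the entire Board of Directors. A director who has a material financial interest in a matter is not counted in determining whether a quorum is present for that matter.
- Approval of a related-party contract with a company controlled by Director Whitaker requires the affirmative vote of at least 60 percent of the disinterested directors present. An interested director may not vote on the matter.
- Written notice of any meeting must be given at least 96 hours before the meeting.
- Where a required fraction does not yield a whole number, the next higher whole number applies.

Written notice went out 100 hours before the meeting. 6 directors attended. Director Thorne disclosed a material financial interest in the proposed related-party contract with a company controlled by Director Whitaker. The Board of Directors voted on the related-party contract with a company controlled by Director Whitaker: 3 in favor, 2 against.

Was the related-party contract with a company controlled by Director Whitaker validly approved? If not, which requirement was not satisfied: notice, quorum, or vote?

Valid — all requirements satisfied.

Notice: 100 hours given; 96 required (100 ≥ 96). Satisfied.
Quorum: 6 present, but the 1 interested director does not count, leaving 5. Quorum is 5. Satisfied.
Vote: the related-party contract with a company controlled by Director Whitaker requires three-fifths of the disinterested directors present (6 − 1 = 5). 3/5 of 5 = 3, so 3 affirmative votes are needed; 3 voted in favor. Satisfied.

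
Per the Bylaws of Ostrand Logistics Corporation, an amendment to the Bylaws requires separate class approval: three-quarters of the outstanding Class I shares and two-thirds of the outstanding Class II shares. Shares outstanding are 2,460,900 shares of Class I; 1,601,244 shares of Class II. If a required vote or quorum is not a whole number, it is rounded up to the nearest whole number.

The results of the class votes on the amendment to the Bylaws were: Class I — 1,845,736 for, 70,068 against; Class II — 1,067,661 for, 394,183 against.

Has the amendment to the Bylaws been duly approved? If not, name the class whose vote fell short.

Approved — every class gave the required vote.

Class I: 3/4 of 2460900 = 1845675; 1,845,675 required, 1,845,736 in favor — approved.
Class II: 2/3 of 1601244 = 1067496; 1,067,496 required, 1,067,661 in favor — approved.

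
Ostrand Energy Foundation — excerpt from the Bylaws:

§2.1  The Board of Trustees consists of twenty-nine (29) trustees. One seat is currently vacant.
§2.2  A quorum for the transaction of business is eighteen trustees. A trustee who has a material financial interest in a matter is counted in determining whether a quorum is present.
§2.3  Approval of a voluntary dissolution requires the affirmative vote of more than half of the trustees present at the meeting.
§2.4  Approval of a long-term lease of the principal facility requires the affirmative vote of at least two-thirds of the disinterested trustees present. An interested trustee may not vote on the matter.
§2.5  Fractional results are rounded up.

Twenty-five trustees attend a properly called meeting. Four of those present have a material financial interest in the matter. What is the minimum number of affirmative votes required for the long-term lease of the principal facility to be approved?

14

The long-term lease of the principal facility requires two-thirds of the disinterested trustees present (25 − 4 = 21).
2/3 of 21 = 14.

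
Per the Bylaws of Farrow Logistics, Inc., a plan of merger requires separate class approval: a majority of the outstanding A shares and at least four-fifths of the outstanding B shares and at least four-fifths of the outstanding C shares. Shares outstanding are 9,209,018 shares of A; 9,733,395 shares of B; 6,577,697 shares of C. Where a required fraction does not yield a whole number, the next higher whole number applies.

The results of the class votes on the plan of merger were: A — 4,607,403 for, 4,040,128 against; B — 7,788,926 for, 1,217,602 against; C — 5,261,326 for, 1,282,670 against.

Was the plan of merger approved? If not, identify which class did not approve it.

Not approved — the C shares did not give the required vote.

A: a majority of 9209018 is 4604510; 4,604,510 required, 4,607,403 in favor — approved.
B: 4/5 of 9733395 = 7786716; 7,786,716 required, 7,788,926 in favor — approved.
C: 4/5 of 6577697 = 5262157.60, rounded up to 5262158; 5,262,158 required, 5,261,326 in favor — not approved.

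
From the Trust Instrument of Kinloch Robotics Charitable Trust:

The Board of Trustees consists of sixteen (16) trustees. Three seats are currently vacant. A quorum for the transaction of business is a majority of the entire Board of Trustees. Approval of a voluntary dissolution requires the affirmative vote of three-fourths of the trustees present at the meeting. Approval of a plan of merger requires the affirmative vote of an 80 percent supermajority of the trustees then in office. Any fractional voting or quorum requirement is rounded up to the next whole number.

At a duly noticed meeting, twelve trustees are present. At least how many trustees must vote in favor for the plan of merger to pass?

The plan of merger requires four-fifths of the trustees then in office (13).
4/5 of 13 = 10.40, rounded up to 11.

11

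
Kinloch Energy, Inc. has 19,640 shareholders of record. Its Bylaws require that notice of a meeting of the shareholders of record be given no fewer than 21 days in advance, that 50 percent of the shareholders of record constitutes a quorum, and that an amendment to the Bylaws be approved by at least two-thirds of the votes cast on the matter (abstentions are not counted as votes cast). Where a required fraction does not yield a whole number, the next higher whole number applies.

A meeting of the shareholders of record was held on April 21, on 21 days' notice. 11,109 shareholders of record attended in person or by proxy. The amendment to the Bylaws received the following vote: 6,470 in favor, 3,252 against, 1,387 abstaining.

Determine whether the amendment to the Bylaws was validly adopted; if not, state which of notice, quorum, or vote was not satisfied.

Invalid — vote requirement not satisfied.

Notice: 21 days given; 21 required. Satisfied.
Quorum: 50% of 19,640 = 9,820; 11,109 present. Satisfied.
Vote: requires two-thirds of the votes cast (11,109 − 1,387 abstaining = 9,722); 2/3 of 9722 = 6481.33, rounded up to 6482, so 6,482 needed; 6,470 in favor. Not satisfied.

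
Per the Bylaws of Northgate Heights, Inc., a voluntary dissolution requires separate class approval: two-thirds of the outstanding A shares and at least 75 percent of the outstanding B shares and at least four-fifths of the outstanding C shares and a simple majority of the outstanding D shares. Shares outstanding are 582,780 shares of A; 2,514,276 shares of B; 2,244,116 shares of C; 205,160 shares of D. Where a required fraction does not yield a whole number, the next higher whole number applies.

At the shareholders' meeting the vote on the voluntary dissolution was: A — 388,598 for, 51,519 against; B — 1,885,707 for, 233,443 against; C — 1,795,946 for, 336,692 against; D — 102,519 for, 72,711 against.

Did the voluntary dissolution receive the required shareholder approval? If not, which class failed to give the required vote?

A: 2/3 of 582780 = 388520; 388,520 required, 388,598 in favor — approved.
B: 3/4 of 2514276 = 1885707; 1,885,707 required, 1,885,707 in favor — approved.
C: 4/5 of 2244116 = 1795292.80, rounded up to 1795293; 1,795,293 required, 1,795,946 in favor — approved.
D: a majority of 205160 is 102581; 102,581 required, 102,519 in favor — not approved.

Not approved — the D shares did not give the required vote.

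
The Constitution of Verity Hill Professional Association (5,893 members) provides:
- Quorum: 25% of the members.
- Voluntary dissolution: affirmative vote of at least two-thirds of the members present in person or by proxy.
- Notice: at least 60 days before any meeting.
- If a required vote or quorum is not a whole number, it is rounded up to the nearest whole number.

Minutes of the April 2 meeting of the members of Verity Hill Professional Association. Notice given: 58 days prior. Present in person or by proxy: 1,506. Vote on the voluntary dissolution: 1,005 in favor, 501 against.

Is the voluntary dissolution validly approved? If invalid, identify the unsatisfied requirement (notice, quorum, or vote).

Invalid — notice requirement not satisfied.

Notice: 58 days given; 60 required. Not satisfied.
Quorum: 25% of 5,893 = 1,473.25, rounded up to 1,474; 1,506 present. Satisfied.
Vote: requires two-thirds of those present (1,506); 2/3 of 1506 = 1004, so 1,004 needed; 1,005 in favor. Satisfied.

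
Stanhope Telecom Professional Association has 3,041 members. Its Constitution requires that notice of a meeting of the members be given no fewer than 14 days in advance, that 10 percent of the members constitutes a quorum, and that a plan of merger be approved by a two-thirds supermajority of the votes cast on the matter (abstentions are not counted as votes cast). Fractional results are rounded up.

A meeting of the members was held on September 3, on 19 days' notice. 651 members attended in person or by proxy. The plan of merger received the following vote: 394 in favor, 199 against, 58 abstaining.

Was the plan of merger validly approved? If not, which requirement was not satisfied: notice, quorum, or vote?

Notice: 19 days given; 14 required. Satisfied.
Quorum: 10% of 3,041 = 304.10, rounded up to 305; 651 present. Satisfied.
Vote: requires two-thirds of the votes cast (651 − 58 abstaining = 593); 2/3 of 593 = 395.33, rounded up to 396, so 396 needed; 394 in favor. Not satisfied.

Invalid — vote requirement not satisfied.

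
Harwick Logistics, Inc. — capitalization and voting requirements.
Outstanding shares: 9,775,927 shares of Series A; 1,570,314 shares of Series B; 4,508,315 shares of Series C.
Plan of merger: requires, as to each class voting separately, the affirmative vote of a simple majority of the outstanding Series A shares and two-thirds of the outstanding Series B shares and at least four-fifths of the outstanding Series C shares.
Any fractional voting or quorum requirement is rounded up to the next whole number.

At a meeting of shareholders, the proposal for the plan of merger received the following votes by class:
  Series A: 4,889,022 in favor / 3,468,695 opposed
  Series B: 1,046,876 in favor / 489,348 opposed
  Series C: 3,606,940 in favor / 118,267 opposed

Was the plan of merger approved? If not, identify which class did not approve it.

Approved — every class gave the required vote.

Series A: a majority of 9775927 is 4887964; 4,887,964 required, 4,889,022 in favor — approved.
Series B: 2/3 of 1570314 = 1046876; 1,046,876 required, 1,046,876 in favor — approved.
Series C: 4/5 of 4508315 = 3606652; 3,606,652 required, 3,606,940 in favor — approved.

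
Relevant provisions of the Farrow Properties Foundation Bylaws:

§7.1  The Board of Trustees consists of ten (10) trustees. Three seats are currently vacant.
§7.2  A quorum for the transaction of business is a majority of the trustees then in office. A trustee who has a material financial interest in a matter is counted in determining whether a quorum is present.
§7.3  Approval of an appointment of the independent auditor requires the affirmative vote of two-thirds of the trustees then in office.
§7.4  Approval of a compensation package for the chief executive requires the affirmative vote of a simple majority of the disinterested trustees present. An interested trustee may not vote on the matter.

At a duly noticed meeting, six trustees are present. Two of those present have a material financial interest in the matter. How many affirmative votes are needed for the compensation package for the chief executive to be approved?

3

The compensation package for the chief executive requires a majority of the disinterested trustees present (6 − 2 = 4).
A majority of 4 is 3.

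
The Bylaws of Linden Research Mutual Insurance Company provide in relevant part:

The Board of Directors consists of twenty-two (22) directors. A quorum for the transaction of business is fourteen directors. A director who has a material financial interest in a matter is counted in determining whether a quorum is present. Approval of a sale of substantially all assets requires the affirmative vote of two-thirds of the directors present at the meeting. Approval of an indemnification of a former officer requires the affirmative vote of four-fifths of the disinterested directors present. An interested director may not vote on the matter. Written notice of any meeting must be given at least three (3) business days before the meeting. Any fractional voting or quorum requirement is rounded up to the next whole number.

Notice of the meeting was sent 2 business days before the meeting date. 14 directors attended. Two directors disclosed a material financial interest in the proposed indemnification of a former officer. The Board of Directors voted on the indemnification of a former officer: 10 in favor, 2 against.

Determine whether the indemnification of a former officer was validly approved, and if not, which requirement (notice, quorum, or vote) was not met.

Notice: 2 business days given; 3 required (2 < 3). Not satisfied.
Quorum: 14 present (interested directors count toward quorum); quorum is 14. Satisfied.
Vote: the indemnification of a former officer requires four-fifths of the disinterested directors present (14 − 2 = 12). 4/5 of 12 = 9.60, rounded up to 10, so 10 affirmative votes are needed; 10 voted in favor. Satisfied.

Invalid — notice requirement not satisfied.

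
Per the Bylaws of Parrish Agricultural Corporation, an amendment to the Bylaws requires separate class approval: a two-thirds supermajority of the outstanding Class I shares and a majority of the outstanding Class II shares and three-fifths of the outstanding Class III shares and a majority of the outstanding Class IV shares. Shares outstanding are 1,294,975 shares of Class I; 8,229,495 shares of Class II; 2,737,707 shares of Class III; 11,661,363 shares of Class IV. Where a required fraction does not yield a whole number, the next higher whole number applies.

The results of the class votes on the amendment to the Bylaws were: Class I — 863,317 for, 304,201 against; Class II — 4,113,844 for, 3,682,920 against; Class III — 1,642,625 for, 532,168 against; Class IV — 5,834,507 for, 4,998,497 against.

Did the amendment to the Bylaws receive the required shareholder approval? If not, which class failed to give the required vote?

Not approved — the Class II shares did not give the required vote.

Class I: 2/3 of 1294975 = 863316.67, rounded up to 863317; 863,317 required, 863,317 in favor — approved.
Class II: a majority of 8229495 is 4114748; 4,114,748 required, 4,113,844 in favor — not approved.
Class III: 3/5 of 2737707 = 1642624.20, rounded up to 1642625; 1,642,625 required, 1,642,625 in favor — approved.
Class IV: a majority of 11661363 is 5830682; 5,830,682 required, 5,834,507 in favor — approved.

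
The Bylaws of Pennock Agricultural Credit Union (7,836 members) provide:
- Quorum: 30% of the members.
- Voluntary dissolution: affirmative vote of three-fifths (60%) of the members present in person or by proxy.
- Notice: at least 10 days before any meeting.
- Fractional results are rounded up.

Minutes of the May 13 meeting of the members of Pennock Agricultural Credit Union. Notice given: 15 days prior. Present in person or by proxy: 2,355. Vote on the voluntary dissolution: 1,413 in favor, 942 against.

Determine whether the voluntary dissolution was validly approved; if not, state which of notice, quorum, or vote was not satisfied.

Valid — all requirements satisfied.

Notice: 15 days given; 10 required. Satisfied.
Quorum: 30% of 7,836 = 2,350.80, rounded up to 2,351; 2,355 present. Satisfied.
Vote: requires three-fifths of those present (2,355); 3/5 of 2355 = 1413, so 1,413 needed; 1,413 in favor. Satisfied.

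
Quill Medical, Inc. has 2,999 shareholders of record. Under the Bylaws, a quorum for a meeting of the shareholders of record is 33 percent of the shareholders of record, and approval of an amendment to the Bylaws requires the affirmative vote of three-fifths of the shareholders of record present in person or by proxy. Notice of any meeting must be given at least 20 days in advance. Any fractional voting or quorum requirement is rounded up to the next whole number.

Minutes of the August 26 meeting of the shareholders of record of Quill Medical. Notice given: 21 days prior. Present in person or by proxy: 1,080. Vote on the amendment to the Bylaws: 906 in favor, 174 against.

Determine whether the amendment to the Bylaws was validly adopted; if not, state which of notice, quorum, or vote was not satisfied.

Notice: 21 days given; 20 required. Satisfied.
Quorum: 33% of 2,999 = 989.67, rounded up to 990; 1,080 present. Satisfied.
Vote: requires three-fifths of those present (1,080); 3/5 of 1080 = 648, so 648 needed; 906 in favor. Satisfied.

Valid — all requirements satisfied.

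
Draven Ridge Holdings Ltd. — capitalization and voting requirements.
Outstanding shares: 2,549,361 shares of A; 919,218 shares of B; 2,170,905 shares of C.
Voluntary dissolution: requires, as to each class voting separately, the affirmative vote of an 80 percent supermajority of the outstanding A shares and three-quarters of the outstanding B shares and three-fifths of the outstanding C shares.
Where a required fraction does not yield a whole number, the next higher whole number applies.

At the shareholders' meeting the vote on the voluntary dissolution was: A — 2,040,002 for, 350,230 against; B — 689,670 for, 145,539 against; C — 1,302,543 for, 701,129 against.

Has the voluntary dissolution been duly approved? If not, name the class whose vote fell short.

Approved — every class gave the required vote.

A: 4/5 of 2549361 = 2039488.80, rounded up to 2039489; 2,039,489 required, 2,040,002 in favor — approved.
B: 3/4 of 919218 = 689413.50, rounded up to 689414; 689,414 required, 689,670 in favor — approved.
C: 3/5 of 2170905 = 1302543; 1,302,543 required, 1,302,543 in favor — approved.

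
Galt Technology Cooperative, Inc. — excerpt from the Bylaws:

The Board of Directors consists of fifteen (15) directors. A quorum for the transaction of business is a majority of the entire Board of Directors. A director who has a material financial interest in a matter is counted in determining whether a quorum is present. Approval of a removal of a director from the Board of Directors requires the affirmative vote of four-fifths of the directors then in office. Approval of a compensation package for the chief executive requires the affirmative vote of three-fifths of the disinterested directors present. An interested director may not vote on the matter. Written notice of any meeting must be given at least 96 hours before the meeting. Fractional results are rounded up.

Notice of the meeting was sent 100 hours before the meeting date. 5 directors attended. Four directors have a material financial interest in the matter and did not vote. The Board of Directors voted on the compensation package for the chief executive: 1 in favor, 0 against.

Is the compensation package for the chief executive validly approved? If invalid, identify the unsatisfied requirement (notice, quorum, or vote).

Invalid — quorum requirement not satisfied.

Notice: 100 hours given; 96 required (100 ≥ 96). Satisfied.
Quorum: 5 present (interested directors count toward quorum); quorum is 8. Not satisfied.
Vote: the compensation package for the chief executive requires three-fifths of the disinterested directors present (5 − 4 = 1). 3/5 of 1 = 0.60, rounded up to 1, so 1 affirmative vote is needed; 1 voted in favor. Satisfied. (Moot — without a quorum no business can be validly transacted.)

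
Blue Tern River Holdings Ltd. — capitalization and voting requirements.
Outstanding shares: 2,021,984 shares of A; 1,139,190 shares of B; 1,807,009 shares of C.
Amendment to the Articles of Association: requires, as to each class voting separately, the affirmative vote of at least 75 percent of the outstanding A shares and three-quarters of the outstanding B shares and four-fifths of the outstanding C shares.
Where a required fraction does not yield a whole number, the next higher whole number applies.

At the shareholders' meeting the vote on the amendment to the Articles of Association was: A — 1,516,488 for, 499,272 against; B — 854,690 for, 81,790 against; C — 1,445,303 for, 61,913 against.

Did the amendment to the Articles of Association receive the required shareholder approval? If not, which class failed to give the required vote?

Not approved — the C shares did not give the required vote.

A: 3/4 of 2021984 = 1516488; 1,516,488 required, 1,516,488 in favor — approved.
B: 3/4 of 1139190 = 854392.50, rounded up to 854393; 854,393 required, 854,690 in favor — approved.
C: 4/5 of 1807009 = 1445607.20, rounded up to 1445608; 1,445,608 required, 1,445,303 in favor — not approved.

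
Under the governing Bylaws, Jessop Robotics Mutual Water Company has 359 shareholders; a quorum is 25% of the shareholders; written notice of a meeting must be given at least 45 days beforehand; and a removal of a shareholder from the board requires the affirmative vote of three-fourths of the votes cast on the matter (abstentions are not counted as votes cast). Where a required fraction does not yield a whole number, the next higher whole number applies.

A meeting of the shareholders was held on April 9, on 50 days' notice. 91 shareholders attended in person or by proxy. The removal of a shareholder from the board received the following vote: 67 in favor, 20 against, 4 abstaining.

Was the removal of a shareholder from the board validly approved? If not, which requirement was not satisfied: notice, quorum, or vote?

Valid — all requirements satisfied.

Notice: 50 days given; 45 required. Satisfied.
Quorum: 25% of 359 = 89.75, rounded up to 90; 91 present. Satisfied.
Vote: requires three-fourths of the votes cast (91 − 4 abstaining = 87); 3/4 of 87 = 65.25, rounded up to 66, so 66 needed; 67 in favor. Satisfied.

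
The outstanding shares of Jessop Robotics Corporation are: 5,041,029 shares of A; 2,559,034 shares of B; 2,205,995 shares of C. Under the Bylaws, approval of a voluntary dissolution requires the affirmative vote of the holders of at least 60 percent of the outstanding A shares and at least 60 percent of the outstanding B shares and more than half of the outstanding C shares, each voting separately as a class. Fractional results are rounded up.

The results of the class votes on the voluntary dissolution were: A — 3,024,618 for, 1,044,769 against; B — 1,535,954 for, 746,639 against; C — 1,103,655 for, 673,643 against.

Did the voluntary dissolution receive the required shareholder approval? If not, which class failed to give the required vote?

Approved — every class gave the required vote.

A: 3/5 of 5041029 = 3024617.40, rounded up to 3024618; 3,024,618 required, 3,024,618 in favor — approved.
B: 3/5 of 2559034 = 1535420.40, rounded up to 1535421; 1,535,421 required, 1,535,954 in favor — approved.
C: a majority of 2205995 is 1102998; 1,102,998 required, 1,103,655 in favor — approved.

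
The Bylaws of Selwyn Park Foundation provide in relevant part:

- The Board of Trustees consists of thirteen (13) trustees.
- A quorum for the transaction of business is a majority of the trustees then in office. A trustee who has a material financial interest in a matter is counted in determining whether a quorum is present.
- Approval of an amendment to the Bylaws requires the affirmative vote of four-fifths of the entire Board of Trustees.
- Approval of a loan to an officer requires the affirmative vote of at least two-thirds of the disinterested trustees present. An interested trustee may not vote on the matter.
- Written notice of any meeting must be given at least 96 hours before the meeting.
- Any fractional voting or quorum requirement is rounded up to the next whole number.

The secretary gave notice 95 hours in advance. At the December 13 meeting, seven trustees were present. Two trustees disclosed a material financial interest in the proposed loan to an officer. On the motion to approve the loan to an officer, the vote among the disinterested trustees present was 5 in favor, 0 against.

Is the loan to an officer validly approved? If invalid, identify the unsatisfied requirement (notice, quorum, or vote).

Notice: 95 hours given; 96 required (95 < 96). Not satisfied.
Quorum: 7 present (interested trustees count toward quorum); quorum is 7. Satisfied.
Vote: the loan to an officer requires two-thirds of the disinterested trustees present (7 − 2 = 5). 2/3 of 5 = 3.33, rounded up to 4, so 4 affirmative votes are needed; 5 voted in favor. Satisfied.

Invalid — notice requirement not satisfied.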